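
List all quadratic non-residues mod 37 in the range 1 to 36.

2 5 6 8 13 14 15 17 18 19 20 22 23 24 29 31 32 35

Square k = 1,…,18 (k and 37−k give the same square):
1²=1, 2²=4, 3²=9, 4²=16, 5²=25, 6²=36, 7²≡12, 8²≡27, 9²≡7, 10²≡26, 11²≡10, 12²≡33, 13²≡21, 14²≡11, 15²≡3, 16²≡34, 17²≡30, 18²≡28 (mod 37).
The residues are {1, 3, 4, 7, 9, 10, 11, 12, 16, 21, 25, 26, 27, 28, 30, 33, 34, 36}; the non-residues are the remaining 18 nonzero classes.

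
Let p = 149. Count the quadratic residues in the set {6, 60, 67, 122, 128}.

(6/149) = +1 → QR.
(60/149) = -1 → non-residue.
(67/149) = +1 → QR.
(122/149) = -1 → non-residue.
(128/149) = -1 → non-residue.
Total quadratic residues among the 5: 2.

2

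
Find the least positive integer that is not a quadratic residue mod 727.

(2/727) = +1, so 2 is a residue.
(3/727) = −1, so 3 is the smallest positive non-residue mod 727.

3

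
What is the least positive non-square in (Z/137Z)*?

(2/137) = +1, so 2 is a residue.
(3/137) = −1, so 3 is the smallest positive non-residue mod 137.

3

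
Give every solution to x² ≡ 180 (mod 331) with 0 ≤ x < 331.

74, 257

Since 331 ≡ 3 (mod 4), a square root of 180 is 180^((331+1)/4) = 180^83 mod 331.
Repeated squaring: 180^2≡293, 180^4≡120, 180^8≡167, 180^16≡85, 180^32≡274, 180^64≡270 (mod 331).
180^83 = 180^(64+16+2+1) ≡ 74 (mod 331).
Check: 74² = 5476 ≡ 180 (mod 331). The two roots are 74 and 257.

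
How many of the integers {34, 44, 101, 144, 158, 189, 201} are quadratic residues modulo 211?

(34/211) = +1 → QR.
(44/211) = +1 → QR.
(101/211) = +1 → QR.
(144/211) = +1 → QR.
(158/211) = -1 → non-residue.
(189/211) = +1 → QR.
(201/211) = +1 → QR.
Total quadratic residues among the 7: 6.

6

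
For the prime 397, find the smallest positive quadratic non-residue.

(2/397) = −1, so 2 is the smallest positive non-residue mod 397.

2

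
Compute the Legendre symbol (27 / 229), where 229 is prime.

1

Euler's criterion: (27/229) ≡ 27^114 (mod 229).
27^2 ≡ 42 (mod 229)
27^4 ≡ 161 (mod 229)
27^8 ≡ 44 (mod 229)
27^16 ≡ 104 (mod 229)
27^32 ≡ 53 (mod 229)
27^64 ≡ 61 (mod 229)
27^114 = 27^(64+32+16+2) ≡ 1 (mod 229).
Result is 1, so (27/229) = 1.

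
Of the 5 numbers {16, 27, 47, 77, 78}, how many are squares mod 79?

1

(16/79) = +1 → QR.
(27/79) = -1 → non-residue.
(47/79) = -1 → non-residue.
(77/79) = -1 → non-residue.
(78/79) = -1 → non-residue.
Total quadratic residues among the 5: 1.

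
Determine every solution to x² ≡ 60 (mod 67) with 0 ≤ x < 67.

23, 44

Since 67 ≡ 3 (mod 4), a square root of 60 is 60^((67+1)/4) = 60^17 mod 67.
Repeated squaring: 60^2≡49, 60^4≡56, 60^8≡54, 60^16≡35 (mod 67).
60^17 = 60^(16+1) ≡ 23 (mod 67).
Check: 23² = 529 ≡ 60 (mod 67). The two roots are 23 and 44.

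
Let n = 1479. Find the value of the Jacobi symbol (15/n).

0

Reciprocity: 15 ≡ 3 and 1479 ≡ 3 (mod 4), so (15/1479) = −(1479/15).
Reduce top mod 15: now compute (9/15).
Reciprocity: 9 ≡ 1 and 15 ≡ 3 (mod 4), so (9/15) = +(15/9).
Reduce top mod 9: now compute (6/9).
Pull out 2: since 9 ≡ 1 (mod 8), (2/9) = +1.
Reciprocity: 3 ≡ 3 and 9 ≡ 1 (mod 4), so (3/9) = +(9/3).
Reduce top mod 3: now compute (0/3).
Top reduces to 0: gcd > 1, so the symbol is 0.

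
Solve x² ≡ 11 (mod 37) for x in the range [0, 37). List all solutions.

37 ≡ 1 (mod 4), so we find a root by search.
Trying successive values, 14² = 196 ≡ 11 (mod 37). The other root is 37 − 14 = 23.

14, 23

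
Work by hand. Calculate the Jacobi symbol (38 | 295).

1

Pull out 2: since 295 ≡ 7 (mod 8), (2/295) = +1.
Reciprocity: 19 ≡ 3 and 295 ≡ 3 (mod 4), so (19/295) = −(295/19).
Reduce top mod 19: now compute (10/19).
Pull out 2: since 19 ≡ 3 (mod 8), (2/19) = -1.
Reciprocity: 5 ≡ 1 and 19 ≡ 3 (mod 4), so (5/19) = +(19/5).
Reduce top mod 5: now compute (4/5).
Pull out 2^2: since 5 ≡ 5 (mod 8), (2/5) = -1, so (2/5)^2 = +1.
Reached (1/5) = 1. Collecting the sign flips along the way, the symbol is +1.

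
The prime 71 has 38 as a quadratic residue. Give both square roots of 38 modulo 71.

31, 40

Since 71 ≡ 3 (mod 4), a square root of 38 is 38^((71+1)/4) = 38^18 mod 71.
Repeated squaring: 38^2≡24, 38^4≡8, 38^8≡64, 38^16≡49 (mod 71).
38^18 = 38^(16+2) ≡ 40 (mod 71).
Check: 40² = 1600 ≡ 38 (mod 71). The two roots are 31 and 40.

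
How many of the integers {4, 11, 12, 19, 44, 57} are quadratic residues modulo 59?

(4/59) = +1 → QR.
(11/59) = -1 → non-residue.
(12/59) = +1 → QR.
(19/59) = +1 → QR.
(44/59) = -1 → non-residue.
(57/59) = +1 → QR.
Total quadratic residues among the 6: 4.

4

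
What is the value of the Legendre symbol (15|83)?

-1

Euler's criterion: (15/83) ≡ 15^41 (mod 83).
15^2 ≡ 59 (mod 83)
15^4 ≡ 78 (mod 83)
15^8 ≡ 25 (mod 83)
15^16 ≡ 44 (mod 83)
15^32 ≡ 27 (mod 83)
15^41 = 15^(32+8+1) ≡ 82 (mod 83).
Result is 82 ≡ −1, so (15/83) = −1.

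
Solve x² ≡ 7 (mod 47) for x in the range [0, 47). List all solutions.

17, 30

Since 47 ≡ 3 (mod 4), a square root of 7 is 7^((47+1)/4) = 7^12 mod 47.
Repeated squaring: 7^2≡2, 7^4≡4, 7^8≡16 (mod 47).
7^12 = 7^(8+4) ≡ 17 (mod 47).
Check: 17² = 289 ≡ 7 (mod 47). The two roots are 17 and 30.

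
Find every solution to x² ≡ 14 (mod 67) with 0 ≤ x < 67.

9, 58

Since 67 ≡ 3 (mod 4), a square root of 14 is 14^((67+1)/4) = 14^17 mod 67.
Repeated squaring: 14^2≡62, 14^4≡25, 14^8≡22, 14^16≡15 (mod 67).
14^17 = 14^(16+1) ≡ 9 (mod 67).
Check: 9² = 81 ≡ 14 (mod 67). The two roots are 9 and 58.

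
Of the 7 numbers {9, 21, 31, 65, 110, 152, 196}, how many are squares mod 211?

4

(9/211) = +1 → QR.
(21/211) = +1 → QR.
(31/211) = -1 → non-residue.
(65/211) = +1 → QR.
(110/211) = -1 → non-residue.
(152/211) = -1 → non-residue.
(196/211) = +1 → QR.
Total quadratic residues among the 7: 4.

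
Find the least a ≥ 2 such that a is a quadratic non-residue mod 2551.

(2/2551) = +1, so 2 is a residue.
(3/2551) = −1, so 3 is the smallest positive non-residue mod 2551.

3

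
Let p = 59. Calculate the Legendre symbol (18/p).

Pull out 2: since 59 ≡ 3 (mod 8), (2/59) = -1.
Reciprocity: 9 ≡ 1 and 59 ≡ 3 (mod 4), so (9/59) = +(59/9).
Reduce top mod 9: now compute (5/9).
Reciprocity: 5 ≡ 1 and 9 ≡ 1 (mod 4), so (5/9) = +(9/5).
Reduce top mod 5: now compute (4/5).
Pull out 2^2: since 5 ≡ 5 (mod 8), (2/5) = -1, so (2/5)^2 = +1.
Reached (1/5) = 1. Collecting the sign flips along the way, the symbol is -1.

-1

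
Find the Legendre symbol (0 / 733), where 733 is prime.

Top reduces to 0: gcd > 1, so the symbol is 0.

0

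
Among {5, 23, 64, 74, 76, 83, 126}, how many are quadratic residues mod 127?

(5/127) = -1 → non-residue.
(23/127) = -1 → non-residue.
(64/127) = +1 → QR.
(74/127) = +1 → QR.
(76/127) = +1 → QR.
(83/127) = -1 → non-residue.
(126/127) = -1 → non-residue.
Total quadratic residues among the 7: 3.

3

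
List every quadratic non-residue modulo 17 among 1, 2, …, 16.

Square k = 1,…,8 (k and 17−k give the same square):
1²=1, 2²=4, 3²=9, 4²=16, 5²≡8, 6²≡2, 7²≡15, 8²≡13 (mod 17).
The residues are {1, 2, 4, 8, 9, 13, 15, 16}; the non-residues are the remaining 8 nonzero classes.

3, 5, 6, 7, 10, 11, 12, 14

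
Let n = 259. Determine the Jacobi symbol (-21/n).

First reduce: -21 ≡ 238 (mod 259).
Pull out 2: since 259 ≡ 3 (mod 8), (2/259) = -1.
Reciprocity: 119 ≡ 3 and 259 ≡ 3 (mod 4), so (119/259) = −(259/119).
Reduce top mod 119: now compute (21/119).
Reciprocity: 21 ≡ 1 and 119 ≡ 3 (mod 4), so (21/119) = +(119/21).
Reduce top mod 21: now compute (14/21).
Pull out 2: since 21 ≡ 5 (mod 8), (2/21) = -1.
Reciprocity: 7 ≡ 3 and 21 ≡ 1 (mod 4), so (7/21) = +(21/7).
Reduce top mod 7: now compute (0/7).
Top reduces to 0: gcd > 1, so the symbol is 0.

0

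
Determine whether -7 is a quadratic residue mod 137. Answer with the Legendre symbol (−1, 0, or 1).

First reduce: -7 ≡ 130 (mod 137).
Pull out 2: since 137 ≡ 1 (mod 8), (2/137) = +1.
Reciprocity: 65 ≡ 1 and 137 ≡ 1 (mod 4), so (65/137) = +(137/65).
Reduce top mod 65: now compute (7/65).
Reciprocity: 7 ≡ 3 and 65 ≡ 1 (mod 4), so (7/65) = +(65/7).
Reduce top mod 7: now compute (2/7).
Pull out 2: since 7 ≡ 7 (mod 8), (2/7) = +1.
Reached (1/7) = 1. Collecting the sign flips along the way, the symbol is +1.

1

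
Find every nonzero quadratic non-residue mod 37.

Square k = 1,…,18 (k and 37−k give the same square):
1²=1, 2²=4, 3²=9, 4²=16, 5²=25, 6²=36, 7²≡12, 8²≡27, 9²≡7, 10²≡26, 11²≡10, 12²≡33, 13²≡21, 14²≡11, 15²≡3, 16²≡34, 17²≡30, 18²≡28 (mod 37).
The residues are {1, 3, 4, 7, 9, 10, 11, 12, 16, 21, 25, 26, 27, 28, 30, 33, 34, 36}; the non-residues are the remaining 18 nonzero classes.

2, 5, 6, 8, 13, 14, 15, 17, 18, 19, 20, 22, 23, 24, 29, 31, 32, 35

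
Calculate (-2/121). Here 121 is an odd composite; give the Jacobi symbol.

1

First reduce: -2 ≡ 119 (mod 121).
Reciprocity: 119 ≡ 3 and 121 ≡ 1 (mod 4), so (119/121) = +(121/119).
Reduce top mod 119: now compute (2/119).
Pull out 2: since 119 ≡ 7 (mod 8), (2/119) = +1.
Reached (1/119) = 1. Collecting the sign flips along the way, the symbol is +1.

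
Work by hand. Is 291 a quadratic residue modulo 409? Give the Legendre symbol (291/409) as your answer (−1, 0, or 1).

Reciprocity: 291 ≡ 3 and 409 ≡ 1 (mod 4), so (291/409) = +(409/291).
Reduce top mod 291: now compute (118/291).
Pull out 2: since 291 ≡ 3 (mod 8), (2/291) = -1.
Reciprocity: 59 ≡ 3 and 291 ≡ 3 (mod 4), so (59/291) = −(291/59).
Reduce top mod 59: now compute (55/59).
Reciprocity: 55 ≡ 3 and 59 ≡ 3 (mod 4), so (55/59) = −(59/55).
Reduce top mod 55: now compute (4/55).
Pull out 2^2: since 55 ≡ 7 (mod 8), (2/55) = +1, so (2/55)^2 = +1.
Reached (1/55) = 1. Collecting the sign flips along the way, the symbol is -1.

-1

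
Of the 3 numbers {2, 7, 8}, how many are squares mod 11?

(2/11) = -1 → non-residue.
(7/11) = -1 → non-residue.
(8/11) = -1 → non-residue.
Total quadratic residues among the 3: 0.

0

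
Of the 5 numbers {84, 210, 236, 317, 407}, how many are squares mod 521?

(84/521) = +1 → QR.
(210/521) = +1 → QR.
(236/521) = +1 → QR.
(317/521) = +1 → QR.
(407/521) = +1 → QR.
Total quadratic residues among the 5: 5.

5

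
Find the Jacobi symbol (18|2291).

-1

Pull out 2: since 2291 ≡ 3 (mod 8), (2/2291) = -1.
Reciprocity: 9 ≡ 1 and 2291 ≡ 3 (mod 4), so (9/2291) = +(2291/9).
Reduce top mod 9: now compute (5/9).
Reciprocity: 5 ≡ 1 and 9 ≡ 1 (mod 4), so (5/9) = +(9/5).
Reduce top mod 5: now compute (4/5).
Pull out 2^2: since 5 ≡ 5 (mod 8), (2/5) = -1, so (2/5)^2 = +1.
Reached (1/5) = 1. Collecting the sign flips along the way, the symbol is -1.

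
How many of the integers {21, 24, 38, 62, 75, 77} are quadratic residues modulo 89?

1

(21/89) = +1 → QR.
(24/89) = -1 → non-residue.
(38/89) = -1 → non-residue.
(62/89) = -1 → non-residue.
(75/89) = -1 → non-residue.
(77/89) = -1 → non-residue.
Total quadratic residues among the 6: 1.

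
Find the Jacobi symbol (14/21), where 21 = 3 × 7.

0

Pull out 2: since 21 ≡ 5 (mod 8), (2/21) = -1.
Reciprocity: 7 ≡ 3 and 21 ≡ 1 (mod 4), so (7/21) = +(21/7).
Reduce top mod 7: now compute (0/7).
Top reduces to 0: gcd > 1, so the symbol is 0.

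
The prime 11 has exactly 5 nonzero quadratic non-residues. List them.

2 6 7 8 10

Square k = 1,…,5 (k and 11−k give the same square):
1²=1, 2²=4, 3²=9, 4²≡5, 5²≡3 (mod 11).
The residues are {1, 3, 4, 5, 9}; the non-residues are the remaining 5 nonzero classes.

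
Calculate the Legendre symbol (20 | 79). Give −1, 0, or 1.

Euler's criterion: (20/79) ≡ 20^39 (mod 79).
20^2 ≡ 5 (mod 79)
20^4 ≡ 25 (mod 79)
20^8 ≡ 72 (mod 79)
20^16 ≡ 49 (mod 79)
20^32 ≡ 31 (mod 79)
20^39 = 20^(32+4+2+1) ≡ 1 (mod 79).
Result is 1, so (20/79) = 1.

1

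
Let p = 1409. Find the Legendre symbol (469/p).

Reciprocity: 469 ≡ 1 and 1409 ≡ 1 (mod 4), so (469/1409) = +(1409/469).
Reduce top mod 469: now compute (2/469).
Pull out 2: since 469 ≡ 5 (mod 8), (2/469) = -1.
Reached (1/469) = 1. Collecting the sign flips along the way, the symbol is -1.

-1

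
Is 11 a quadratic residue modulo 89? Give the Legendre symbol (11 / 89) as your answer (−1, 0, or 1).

Reciprocity: 11 ≡ 3 and 89 ≡ 1 (mod 4), so (11/89) = +(89/11).
Reduce top mod 11: now compute (1/11).
Reached (1/11) = 1. Collecting the sign flips along the way, the symbol is +1.

1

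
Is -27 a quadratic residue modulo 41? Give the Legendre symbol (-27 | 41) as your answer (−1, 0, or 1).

Euler's criterion: (-27/41) ≡ 14^20 (mod 41).
14^2 ≡ 32 (mod 41)
14^4 ≡ 40 (mod 41)
14^8 ≡ 1 (mod 41)
14^16 ≡ 1 (mod 41)
14^20 = 14^(16+4) ≡ 40 (mod 41).
Result is 40 ≡ −1, so (-27/41) = −1.

-1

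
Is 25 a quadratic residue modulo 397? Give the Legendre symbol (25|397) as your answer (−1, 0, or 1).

Euler's criterion: (25/397) ≡ 25^198 (mod 397).
25^2 ≡ 228 (mod 397)
25^4 ≡ 374 (mod 397)
25^8 ≡ 132 (mod 397)
25^16 ≡ 353 (mod 397)
25^32 ≡ 348 (mod 397)
25^64 ≡ 19 (mod 397)
25^128 ≡ 361 (mod 397)
25^198 = 25^(128+64+4+2) ≡ 1 (mod 397).
Result is 1, so (25/397) = 1.

1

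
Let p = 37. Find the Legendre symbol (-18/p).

First reduce: -18 ≡ 19 (mod 37).
Reciprocity: 19 ≡ 3 and 37 ≡ 1 (mod 4), so (19/37) = +(37/19).
Reduce top mod 19: now compute (18/19).
Pull out 2: since 19 ≡ 3 (mod 8), (2/19) = -1.
Reciprocity: 9 ≡ 1 and 19 ≡ 3 (mod 4), so (9/19) = +(19/9).
Reduce top mod 9: now compute (1/9).
Reached (1/9) = 1. Collecting the sign flips along the way, the symbol is -1.

-1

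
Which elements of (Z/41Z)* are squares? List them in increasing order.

Square k = 1,…,20 (k and 41−k give the same square):
1²=1, 2²=4, 3²=9, 4²=16, 5²=25, 6²=36, 7²≡8, 8²≡23, 9²≡40, 10²≡18, 11²≡39, 12²≡21, 13²≡5, 14²≡32, 15²≡20, 16²≡10, 17²≡2, 18²≡37, 19²≡33, 20²≡31 (mod 41).
So the quadratic residues mod 41 are {1, 2, 4, 5, 8, 9, 10, 16, 18, 20, 21, 23, 25, 31, 32, 33, 36, 37, 39, 40}.

1,2,4,5,8,9,10,16,18,20,21,23,25,31,32,33,36,37,39,40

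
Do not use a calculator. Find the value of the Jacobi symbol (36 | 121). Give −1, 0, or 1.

1

Pull out 2^2: since 121 ≡ 1 (mod 8), (2/121) = +1, so (2/121)^2 = +1.
Reciprocity: 9 ≡ 1 and 121 ≡ 1 (mod 4), so (9/121) = +(121/9).
Reduce top mod 9: now compute (4/9).
Pull out 2^2: since 9 ≡ 1 (mod 8), (2/9) = +1, so (2/9)^2 = +1.
Reached (1/9) = 1. Collecting the sign flips along the way, the symbol is +1.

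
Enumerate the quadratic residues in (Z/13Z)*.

1,3,4,9,10,12

Square k = 1,…,6 (k and 13−k give the same square):
1²=1, 2²=4, 3²=9, 4²≡3, 5²≡12, 6²≡10 (mod 13).
So the quadratic residues mod 13 are {1, 3, 4, 9, 10, 12}.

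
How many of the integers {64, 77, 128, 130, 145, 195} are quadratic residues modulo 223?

(64/223) = +1 → QR.
(77/223) = -1 → non-residue.
(128/223) = +1 → QR.
(130/223) = +1 → QR.
(145/223) = -1 → non-residue.
(195/223) = -1 → non-residue.
Total quadratic residues among the 6: 3.

3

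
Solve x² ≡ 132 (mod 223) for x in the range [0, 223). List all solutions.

Since 223 ≡ 3 (mod 4), a square root of 132 is 132^((223+1)/4) = 132^56 mod 223.
Repeated squaring: 132^2≡30, 132^4≡8, 132^8≡64, 132^16≡82, 132^32≡34 (mod 223).
132^56 = 132^(32+16+8) ≡ 32 (mod 223).
Check: 32² = 1024 ≡ 132 (mod 223). The two roots are 32 and 191.

32, 191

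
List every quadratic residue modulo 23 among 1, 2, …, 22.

1 2 3 4 6 8 9 12 13 16 18

Square k = 1,…,11 (k and 23−k give the same square):
1²=1, 2²=4, 3²=9, 4²=16, 5²≡2, 6²≡13, 7²≡3, 8²≡18, 9²≡12, 10²≡8, 11²≡6 (mod 23).
So the quadratic residues mod 23 are {1, 2, 3, 4, 6, 8, 9, 12, 13, 16, 18}.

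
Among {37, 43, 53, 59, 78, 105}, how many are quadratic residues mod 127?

1

(37/127) = +1 → QR.
(43/127) = -1 → non-residue.
(53/127) = -1 → non-residue.
(59/127) = -1 → non-residue.
(78/127) = -1 → non-residue.
(105/127) = -1 → non-residue.
Total quadratic residues among the 6: 1.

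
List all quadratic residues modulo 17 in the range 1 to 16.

Square k = 1,…,8 (k and 17−k give the same square):
1²=1, 2²=4, 3²=9, 4²=16, 5²≡8, 6²≡2, 7²≡15, 8²≡13 (mod 17).
So the quadratic residues mod 17 are {1, 2, 4, 8, 9, 13, 15, 16}.

1 2 4 8 9 13 15 16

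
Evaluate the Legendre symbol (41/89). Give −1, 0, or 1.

-1

Reciprocity: 41 ≡ 1 and 89 ≡ 1 (mod 4), so (41/89) = +(89/41).
Reduce top mod 41: now compute (7/41).
Reciprocity: 7 ≡ 3 and 41 ≡ 1 (mod 4), so (7/41) = +(41/7).
Reduce top mod 7: now compute (6/7).
Pull out 2: since 7 ≡ 7 (mod 8), (2/7) = +1.
Reciprocity: 3 ≡ 3 and 7 ≡ 3 (mod 4), so (3/7) = −(7/3).
Reduce top mod 3: now compute (1/3).
Reached (1/3) = 1. Collecting the sign flips along the way, the symbol is -1.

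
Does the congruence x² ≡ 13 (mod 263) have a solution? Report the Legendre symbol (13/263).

1

Reciprocity: 13 ≡ 1 and 263 ≡ 3 (mod 4), so (13/263) = +(263/13).
Reduce top mod 13: now compute (3/13).
Reciprocity: 3 ≡ 3 and 13 ≡ 1 (mod 4), so (3/13) = +(13/3).
Reduce top mod 3: now compute (1/3).
Reached (1/3) = 1. Collecting the sign flips along the way, the symbol is +1.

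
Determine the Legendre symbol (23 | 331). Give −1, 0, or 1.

Euler's criterion: (23/331) ≡ 23^165 (mod 331).
23^2 ≡ 198 (mod 331)
23^4 ≡ 146 (mod 331)
23^8 ≡ 132 (mod 331)
23^16 ≡ 212 (mod 331)
23^32 ≡ 259 (mod 331)
23^64 ≡ 219 (mod 331)
23^128 ≡ 297 (mod 331)
23^165 = 23^(128+32+4+1) ≡ 330 (mod 331).
Result is 330 ≡ −1, so (23/331) = −1.

-1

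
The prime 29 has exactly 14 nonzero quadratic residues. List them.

Square k = 1,…,14 (k and 29−k give the same square):
1²=1, 2²=4, 3²=9, 4²=16, 5²=25, 6²≡7, 7²≡20, 8²≡6, 9²≡23, 10²≡13, 11²≡5, 12²≡28, 13²≡24, 14²≡22 (mod 29).
So the quadratic residues mod 29 are {1, 4, 5, 6, 7, 9, 13, 16, 20, 22, 23, 24, 25, 28}.

1, 4, 5, 6, 7, 9, 13, 16, 20, 22, 23, 24, 25, 28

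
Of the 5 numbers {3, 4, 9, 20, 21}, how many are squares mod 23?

(3/23) = +1 → QR.
(4/23) = +1 → QR.
(9/23) = +1 → QR.
(20/23) = -1 → non-residue.
(21/23) = -1 → non-residue.
Total quadratic residues among the 5: 3.

3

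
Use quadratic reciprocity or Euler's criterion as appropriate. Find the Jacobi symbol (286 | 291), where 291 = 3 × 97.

Pull out 2: since 291 ≡ 3 (mod 8), (2/291) = -1.
Reciprocity: 143 ≡ 3 and 291 ≡ 3 (mod 4), so (143/291) = −(291/143).
Reduce top mod 143: now compute (5/143).
Reciprocity: 5 ≡ 1 and 143 ≡ 3 (mod 4), so (5/143) = +(143/5).
Reduce top mod 5: now compute (3/5).
Reciprocity: 3 ≡ 3 and 5 ≡ 1 (mod 4), so (3/5) = +(5/3).
Reduce top mod 3: now compute (2/3).
Pull out 2: since 3 ≡ 3 (mod 8), (2/3) = -1.
Reached (1/3) = 1. Collecting the sign flips along the way, the symbol is -1.

-1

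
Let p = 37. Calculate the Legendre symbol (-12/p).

Euler's criterion: (-12/37) ≡ 25^18 (mod 37).
25^2 ≡ 33 (mod 37)
25^4 ≡ 16 (mod 37)
25^8 ≡ 34 (mod 37)
25^16 ≡ 9 (mod 37)
25^18 = 25^(16+2) ≡ 1 (mod 37).
Result is 1, so (-12/37) = 1.

1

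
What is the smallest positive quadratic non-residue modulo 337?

(2/337) = +1, so 2 is a residue.
(3/337) = +1, so 3 is a residue.
(4/337) = +1, so 4 is a residue.
(5/337) = −1, so 5 is the smallest positive non-residue mod 337.

5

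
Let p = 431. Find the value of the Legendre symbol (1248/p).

Euler's criterion: (1248/431) ≡ 386^215 (mod 431).
386^2 ≡ 301 (mod 431)
386^4 ≡ 91 (mod 431)
386^8 ≡ 92 (mod 431)
386^16 ≡ 275 (mod 431)
386^32 ≡ 200 (mod 431)
386^64 ≡ 348 (mod 431)
386^128 ≡ 424 (mod 431)
386^215 = 386^(128+64+16+4+2+1) ≡ 430 (mod 431).
Result is 430 ≡ −1, so (1248/431) = −1.

-1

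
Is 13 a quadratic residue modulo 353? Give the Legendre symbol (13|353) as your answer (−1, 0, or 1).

Euler's criterion: (13/353) ≡ 13^176 (mod 353).
13^2 ≡ 169 (mod 353)
13^4 ≡ 321 (mod 353)
13^8 ≡ 318 (mod 353)
13^16 ≡ 166 (mod 353)
13^32 ≡ 22 (mod 353)
13^64 ≡ 131 (mod 353)
13^128 ≡ 217 (mod 353)
13^176 = 13^(128+32+16) ≡ 352 (mod 353).
Result is 352 ≡ −1, so (13/353) = −1.

-1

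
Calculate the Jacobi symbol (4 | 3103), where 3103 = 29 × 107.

1

Pull out 2^2: since 3103 ≡ 7 (mod 8), (2/3103) = +1, so (2/3103)^2 = +1.
Reached (1/3103) = 1. Collecting the sign flips along the way, the symbol is +1.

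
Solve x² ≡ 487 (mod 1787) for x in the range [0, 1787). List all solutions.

Since 1787 ≡ 3 (mod 4), a square root of 487 is 487^((1787+1)/4) = 487^447 mod 1787.
Repeated squaring: 487^2≡1285, 487^4≡37, 487^8≡1369, 487^16≡1385, 487^32≡774, 487^64≡431, 487^128≡1700, 487^256≡421 (mod 1787).
487^447 = 487^(256+128+32+16+8+4+2+1) ≡ 114 (mod 1787).
Check: 114² = 12996 ≡ 487 (mod 1787). The two roots are 114 and 1673.

114, 1673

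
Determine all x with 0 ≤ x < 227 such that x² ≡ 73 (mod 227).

46, 181

Since 227 ≡ 3 (mod 4), a square root of 73 is 73^((227+1)/4) = 73^57 mod 227.
Repeated squaring: 73^2≡108, 73^4≡87, 73^8≡78, 73^16≡182, 73^32≡209 (mod 227).
73^57 = 73^(32+16+8+1) ≡ 181 (mod 227).
Check: 181² = 32761 ≡ 73 (mod 227). The two roots are 46 and 181.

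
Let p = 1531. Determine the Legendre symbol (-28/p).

First reduce: -28 ≡ 1503 (mod 1531).
Reciprocity: 1503 ≡ 3 and 1531 ≡ 3 (mod 4), so (1503/1531) = −(1531/1503).
Reduce top mod 1503: now compute (28/1503).
Pull out 2^2: since 1503 ≡ 7 (mod 8), (2/1503) = +1, so (2/1503)^2 = +1.
Reciprocity: 7 ≡ 3 and 1503 ≡ 3 (mod 4), so (7/1503) = −(1503/7).
Reduce top mod 7: now compute (5/7).
Reciprocity: 5 ≡ 1 and 7 ≡ 3 (mod 4), so (5/7) = +(7/5).
Reduce top mod 5: now compute (2/5).
Pull out 2: since 5 ≡ 5 (mod 8), (2/5) = -1.
Reached (1/5) = 1. Collecting the sign flips along the way, the symbol is -1.

-1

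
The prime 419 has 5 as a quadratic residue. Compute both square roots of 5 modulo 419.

Since 419 ≡ 3 (mod 4), a square root of 5 is 5^((419+1)/4) = 5^105 mod 419.
Repeated squaring: 5^2≡25, 5^4≡206, 5^8≡117, 5^16≡281, 5^32≡189, 5^64≡106 (mod 419).
5^105 = 5^(64+32+8+1) ≡ 41 (mod 419).
Check: 41² = 1681 ≡ 5 (mod 419). The two roots are 41 and 378.

41, 378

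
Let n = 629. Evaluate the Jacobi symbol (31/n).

1

Reciprocity: 31 ≡ 3 and 629 ≡ 1 (mod 4), so (31/629) = +(629/31).
Reduce top mod 31: now compute (9/31).
Reciprocity: 9 ≡ 1 and 31 ≡ 3 (mod 4), so (9/31) = +(31/9).
Reduce top mod 9: now compute (4/9).
Pull out 2^2: since 9 ≡ 1 (mod 8), (2/9) = +1, so (2/9)^2 = +1.
Reached (1/9) = 1. Collecting the sign flips along the way, the symbol is +1.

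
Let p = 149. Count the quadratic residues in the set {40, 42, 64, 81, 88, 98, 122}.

(40/149) = -1 → non-residue.
(42/149) = +1 → QR.
(64/149) = +1 → QR.
(81/149) = +1 → QR.
(88/149) = +1 → QR.
(98/149) = -1 → non-residue.
(122/149) = -1 → non-residue.
Total quadratic residues among the 7: 4.

4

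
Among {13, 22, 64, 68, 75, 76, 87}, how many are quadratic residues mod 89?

(13/89) = -1 → non-residue.
(22/89) = +1 → QR.
(64/89) = +1 → QR.
(68/89) = +1 → QR.
(75/89) = -1 → non-residue.
(76/89) = -1 → non-residue.
(87/89) = +1 → QR.
Total quadratic residues among the 7: 4.

4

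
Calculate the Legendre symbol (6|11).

-1

Pull out 2: since 11 ≡ 3 (mod 8), (2/11) = -1.
Reciprocity: 3 ≡ 3 and 11 ≡ 3 (mod 4), so (3/11) = −(11/3).
Reduce top mod 3: now compute (2/3).
Pull out 2: since 3 ≡ 3 (mod 8), (2/3) = -1.
Reached (1/3) = 1. Collecting the sign flips along the way, the symbol is -1.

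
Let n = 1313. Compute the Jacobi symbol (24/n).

Pull out 2^3: since 1313 ≡ 1 (mod 8), (2/1313) = +1, so (2/1313)^3 = +1.
Reciprocity: 3 ≡ 3 and 1313 ≡ 1 (mod 4), so (3/1313) = +(1313/3).
Reduce top mod 3: now compute (2/3).
Pull out 2: since 3 ≡ 3 (mod 8), (2/3) = -1.
Reached (1/3) = 1. Collecting the sign flips along the way, the symbol is -1.

-1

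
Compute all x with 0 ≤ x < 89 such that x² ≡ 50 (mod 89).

89 ≡ 1 (mod 4), so we find a root by search.
Trying successive values, 36² = 1296 ≡ 50 (mod 89). The other root is 89 − 36 = 53.

36, 53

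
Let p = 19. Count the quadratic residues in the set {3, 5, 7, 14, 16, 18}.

3

(3/19) = -1 → non-residue.
(5/19) = +1 → QR.
(7/19) = +1 → QR.
(14/19) = -1 → non-residue.
(16/19) = +1 → QR.
(18/19) = -1 → non-residue.
Total quadratic residues among the 6: 3.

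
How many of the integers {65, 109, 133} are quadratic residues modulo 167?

(65/167) = +1 → QR.
(109/167) = -1 → non-residue.
(133/167) = +1 → QR.
Total quadratic residues among the 3: 2.

2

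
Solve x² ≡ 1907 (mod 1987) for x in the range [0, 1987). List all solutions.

252, 1735

Since 1987 ≡ 3 (mod 4), a square root of 1907 is 1907^((1987+1)/4) = 1907^497 mod 1987.
Repeated squaring: 1907^2≡439, 1907^4≡1969, 1907^8≡324, 1907^16≡1652, 1907^32≡953, 1907^64≡150, 1907^128≡643, 1907^256≡153 (mod 1987).
1907^497 = 1907^(256+128+64+32+16+1) ≡ 252 (mod 1987).
Check: 252² = 63504 ≡ 1907 (mod 1987). The two roots are 252 and 1735.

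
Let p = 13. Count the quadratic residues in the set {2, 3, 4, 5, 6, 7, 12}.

3

(2/13) = -1 → non-residue.
(3/13) = +1 → QR.
(4/13) = +1 → QR.
(5/13) = -1 → non-residue.
(6/13) = -1 → non-residue.
(7/13) = -1 → non-residue.
(12/13) = +1 → QR.
Total quadratic residues among the 7: 3.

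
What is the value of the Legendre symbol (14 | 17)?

-1

Pull out 2: since 17 ≡ 1 (mod 8), (2/17) = +1.
Reciprocity: 7 ≡ 3 and 17 ≡ 1 (mod 4), so (7/17) = +(17/7).
Reduce top mod 7: now compute (3/7).
Reciprocity: 3 ≡ 3 and 7 ≡ 3 (mod 4), so (3/7) = −(7/3).
Reduce top mod 3: now compute (1/3).
Reached (1/3) = 1. Collecting the sign flips along the way, the symbol is -1.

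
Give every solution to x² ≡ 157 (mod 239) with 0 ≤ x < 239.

Since 239 ≡ 3 (mod 4), a square root of 157 is 157^((239+1)/4) = 157^60 mod 239.
Repeated squaring: 157^2≡32, 157^4≡68, 157^8≡83, 157^16≡197, 157^32≡91 (mod 239).
157^60 = 157^(32+16+8+4) ≡ 55 (mod 239).
Check: 55² = 3025 ≡ 157 (mod 239). The two roots are 55 and 184.

55, 184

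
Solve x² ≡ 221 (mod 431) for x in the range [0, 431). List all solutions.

178, 253

Since 431 ≡ 3 (mod 4), a square root of 221 is 221^((431+1)/4) = 221^108 mod 431.
Repeated squaring: 221^2≡138, 221^4≡80, 221^8≡366, 221^16≡346, 221^32≡329, 221^64≡60 (mod 431).
221^108 = 221^(64+32+8+4) ≡ 253 (mod 431).
Check: 253² = 64009 ≡ 221 (mod 431). The two roots are 178 and 253.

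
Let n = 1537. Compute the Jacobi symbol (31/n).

1

Reciprocity: 31 ≡ 3 and 1537 ≡ 1 (mod 4), so (31/1537) = +(1537/31).
Reduce top mod 31: now compute (18/31).
Pull out 2: since 31 ≡ 7 (mod 8), (2/31) = +1.
Reciprocity: 9 ≡ 1 and 31 ≡ 3 (mod 4), so (9/31) = +(31/9).
Reduce top mod 9: now compute (4/9).
Pull out 2^2: since 9 ≡ 1 (mod 8), (2/9) = +1, so (2/9)^2 = +1.
Reached (1/9) = 1. Collecting the sign flips along the way, the symbol is +1.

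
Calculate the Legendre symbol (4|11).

1

Pull out 2^2: since 11 ≡ 3 (mod 8), (2/11) = -1, so (2/11)^2 = +1.
Reached (1/11) = 1. Collecting the sign flips along the way, the symbol is +1.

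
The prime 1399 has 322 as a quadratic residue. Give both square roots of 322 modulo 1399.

Since 1399 ≡ 3 (mod 4), a square root of 322 is 322^((1399+1)/4) = 322^350 mod 1399.
Repeated squaring: 322^2≡158, 322^4≡1181, 322^8≡1357, 322^16≡365, 322^32≡320, 322^64≡273, 322^128≡382, 322^256≡428 (mod 1399).
322^350 = 322^(256+64+16+8+4+2) ≡ 463 (mod 1399).
Check: 463² = 214369 ≡ 322 (mod 1399). The two roots are 463 and 936.

463, 936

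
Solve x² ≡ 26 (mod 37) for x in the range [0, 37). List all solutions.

37 ≡ 1 (mod 4), so we find a root by search.
Trying successive values, 10² = 100 ≡ 26 (mod 37). The other root is 37 − 10 = 27.

10, 27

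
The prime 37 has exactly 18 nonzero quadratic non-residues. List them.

2 5 6 8 13 14 15 17 18 19 20 22 23 24 29 31 32 35

Square k = 1,…,18 (k and 37−k give the same square):
1²=1, 2²=4, 3²=9, 4²=16, 5²=25, 6²=36, 7²≡12, 8²≡27, 9²≡7, 10²≡26, 11²≡10, 12²≡33, 13²≡21, 14²≡11, 15²≡3, 16²≡34, 17²≡30, 18²≡28 (mod 37).
The residues are {1, 3, 4, 7, 9, 10, 11, 12, 16, 21, 25, 26, 27, 28, 30, 33, 34, 36}; the non-residues are the remaining 18 nonzero classes.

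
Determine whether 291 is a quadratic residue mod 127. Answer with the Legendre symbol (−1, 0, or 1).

First reduce: 291 ≡ 37 (mod 127).
Reciprocity: 37 ≡ 1 and 127 ≡ 3 (mod 4), so (37/127) = +(127/37).
Reduce top mod 37: now compute (16/37).
Pull out 2^4: since 37 ≡ 5 (mod 8), (2/37) = -1, so (2/37)^4 = +1.
Reached (1/37) = 1. Collecting the sign flips along the way, the symbol is +1.

1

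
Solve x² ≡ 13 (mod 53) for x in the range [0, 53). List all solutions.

15, 38

53 ≡ 1 (mod 4), so we find a root by search.
Trying successive values, 15² = 225 ≡ 13 (mod 53). The other root is 53 − 15 = 38.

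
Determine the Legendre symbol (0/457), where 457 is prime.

Top reduces to 0: gcd > 1, so the symbol is 0.

0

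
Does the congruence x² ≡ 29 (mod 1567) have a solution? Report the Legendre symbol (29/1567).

Reciprocity: 29 ≡ 1 and 1567 ≡ 3 (mod 4), so (29/1567) = +(1567/29).
Reduce top mod 29: now compute (1/29).
Reached (1/29) = 1. Collecting the sign flips along the way, the symbol is +1.

1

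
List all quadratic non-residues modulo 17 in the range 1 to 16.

3,5,6,7,10,11,12,14

Square k = 1,…,8 (k and 17−k give the same square):
1²=1, 2²=4, 3²=9, 4²=16, 5²≡8, 6²≡2, 7²≡15, 8²≡13 (mod 17).
The residues are {1, 2, 4, 8, 9, 13, 15, 16}; the non-residues are the remaining 8 nonzero classes.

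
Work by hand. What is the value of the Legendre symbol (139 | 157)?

Euler's criterion: (139/157) ≡ 139^78 (mod 157).
139^2 ≡ 10 (mod 157)
139^4 ≡ 100 (mod 157)
139^8 ≡ 109 (mod 157)
139^16 ≡ 106 (mod 157)
139^32 ≡ 89 (mod 157)
139^64 ≡ 71 (mod 157)
139^78 = 139^(64+8+4+2) ≡ 156 (mod 157).
Result is 156 ≡ −1, so (139/157) = −1.

-1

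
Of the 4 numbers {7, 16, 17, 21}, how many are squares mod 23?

(7/23) = -1 → non-residue.
(16/23) = +1 → QR.
(17/23) = -1 → non-residue.
(21/23) = -1 → non-residue.
Total quadratic residues among the 4: 1.

1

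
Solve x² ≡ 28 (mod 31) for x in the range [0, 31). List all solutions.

Since 31 ≡ 3 (mod 4), a square root of 28 is 28^((31+1)/4) = 28^8 mod 31.
Repeated squaring: 28^2≡9, 28^4≡19, 28^8≡20 (mod 31).
28^8 = 28^(8) ≡ 20 (mod 31).
Check: 20² = 400 ≡ 28 (mod 31). The two roots are 11 and 20.

11, 20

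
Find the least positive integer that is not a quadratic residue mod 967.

3

(2/967) = +1, so 2 is a residue.
(3/967) = −1, so 3 is the smallest positive non-residue mod 967.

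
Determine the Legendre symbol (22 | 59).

Pull out 2: since 59 ≡ 3 (mod 8), (2/59) = -1.
Reciprocity: 11 ≡ 3 and 59 ≡ 3 (mod 4), so (11/59) = −(59/11).
Reduce top mod 11: now compute (4/11).
Pull out 2^2: since 11 ≡ 3 (mod 8), (2/11) = -1, so (2/11)^2 = +1.
Reached (1/11) = 1. Collecting the sign flips along the way, the symbol is +1.

1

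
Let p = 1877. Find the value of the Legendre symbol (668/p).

Pull out 2^2: since 1877 ≡ 5 (mod 8), (2/1877) = -1, so (2/1877)^2 = +1.
Reciprocity: 167 ≡ 3 and 1877 ≡ 1 (mod 4), so (167/1877) = +(1877/167).
Reduce top mod 167: now compute (40/167).
Pull out 2^3: since 167 ≡ 7 (mod 8), (2/167) = +1, so (2/167)^3 = +1.
Reciprocity: 5 ≡ 1 and 167 ≡ 3 (mod 4), so (5/167) = +(167/5).
Reduce top mod 5: now compute (2/5).
Pull out 2: since 5 ≡ 5 (mod 8), (2/5) = -1.
Reached (1/5) = 1. Collecting the sign flips along the way, the symbol is -1.

-1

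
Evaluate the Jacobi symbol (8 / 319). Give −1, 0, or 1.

1

Pull out 2^3: since 319 ≡ 7 (mod 8), (2/319) = +1, so (2/319)^3 = +1.
Reached (1/319) = 1. Collecting the sign flips along the way, the symbol is +1.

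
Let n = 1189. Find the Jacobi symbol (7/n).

-1

Reciprocity: 7 ≡ 3 and 1189 ≡ 1 (mod 4), so (7/1189) = +(1189/7).
Reduce top mod 7: now compute (6/7).
Pull out 2: since 7 ≡ 7 (mod 8), (2/7) = +1.
Reciprocity: 3 ≡ 3 and 7 ≡ 3 (mod 4), so (3/7) = −(7/3).
Reduce top mod 3: now compute (1/3).
Reached (1/3) = 1. Collecting the sign flips along the way, the symbol is -1.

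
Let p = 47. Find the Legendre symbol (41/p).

Euler's criterion: (41/47) ≡ 41^23 (mod 47).
41^2 ≡ 36 (mod 47)
41^4 ≡ 27 (mod 47)
41^8 ≡ 24 (mod 47)
41^16 ≡ 12 (mod 47)
41^23 = 41^(16+4+2+1) ≡ 46 (mod 47).
Result is 46 ≡ −1, so (41/47) = −1.

-1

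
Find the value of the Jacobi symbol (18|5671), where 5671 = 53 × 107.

Pull out 2: since 5671 ≡ 7 (mod 8), (2/5671) = +1.
Reciprocity: 9 ≡ 1 and 5671 ≡ 3 (mod 4), so (9/5671) = +(5671/9).
Reduce top mod 9: now compute (1/9).
Reached (1/9) = 1. Collecting the sign flips along the way, the symbol is +1.

1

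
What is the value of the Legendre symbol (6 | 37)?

Euler's criterion: (6/37) ≡ 6^18 (mod 37).
6^2 ≡ 36 (mod 37)
6^4 ≡ 1 (mod 37)
6^8 ≡ 1 (mod 37)
6^16 ≡ 1 (mod 37)
6^18 = 6^(16+2) ≡ 36 (mod 37).
Result is 36 ≡ −1, so (6/37) = −1.

-1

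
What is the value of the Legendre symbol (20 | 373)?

-1

Pull out 2^2: since 373 ≡ 5 (mod 8), (2/373) = -1, so (2/373)^2 = +1.
Reciprocity: 5 ≡ 1 and 373 ≡ 1 (mod 4), so (5/373) = +(373/5).
Reduce top mod 5: now compute (3/5).
Reciprocity: 3 ≡ 3 and 5 ≡ 1 (mod 4), so (3/5) = +(5/3).
Reduce top mod 3: now compute (2/3).
Pull out 2: since 3 ≡ 3 (mod 8), (2/3) = -1.
Reached (1/3) = 1. Collecting the sign flips along the way, the symbol is -1.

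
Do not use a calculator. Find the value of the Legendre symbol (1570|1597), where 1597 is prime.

Pull out 2: since 1597 ≡ 5 (mod 8), (2/1597) = -1.
Reciprocity: 785 ≡ 1 and 1597 ≡ 1 (mod 4), so (785/1597) = +(1597/785).
Reduce top mod 785: now compute (27/785).
Reciprocity: 27 ≡ 3 and 785 ≡ 1 (mod 4), so (27/785) = +(785/27).
Reduce top mod 27: now compute (2/27).
Pull out 2: since 27 ≡ 3 (mod 8), (2/27) = -1.
Reached (1/27) = 1. Collecting the sign flips along the way, the symbol is +1.

1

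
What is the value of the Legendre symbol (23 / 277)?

Reciprocity: 23 ≡ 3 and 277 ≡ 1 (mod 4), so (23/277) = +(277/23).
Reduce top mod 23: now compute (1/23).
Reached (1/23) = 1. Collecting the sign flips along the way, the symbol is +1.

1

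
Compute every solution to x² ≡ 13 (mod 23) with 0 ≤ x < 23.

Since 23 ≡ 3 (mod 4), a square root of 13 is 13^((23+1)/4) = 13^6 mod 23.
Repeated squaring: 13^2≡8, 13^4≡18 (mod 23).
13^6 = 13^(4+2) ≡ 6 (mod 23).
Check: 6² = 36 ≡ 13 (mod 23). The two roots are 6 and 17.

6, 17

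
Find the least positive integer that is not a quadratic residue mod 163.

(2/163) = −1, so 2 is the smallest positive non-residue mod 163.

2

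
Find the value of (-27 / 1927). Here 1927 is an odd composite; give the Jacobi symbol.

1

First reduce: -27 ≡ 1900 (mod 1927).
Pull out 2^2: since 1927 ≡ 7 (mod 8), (2/1927) = +1, so (2/1927)^2 = +1.
Reciprocity: 475 ≡ 3 and 1927 ≡ 3 (mod 4), so (475/1927) = −(1927/475).
Reduce top mod 475: now compute (27/475).
Reciprocity: 27 ≡ 3 and 475 ≡ 3 (mod 4), so (27/475) = −(475/27).
Reduce top mod 27: now compute (16/27).
Pull out 2^4: since 27 ≡ 3 (mod 8), (2/27) = -1, so (2/27)^4 = +1.
Reached (1/27) = 1. Collecting the sign flips along the way, the symbol is +1.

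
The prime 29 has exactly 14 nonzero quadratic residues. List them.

Square k = 1,…,14 (k and 29−k give the same square):
1²=1, 2²=4, 3²=9, 4²=16, 5²=25, 6²≡7, 7²≡20, 8²≡6, 9²≡23, 10²≡13, 11²≡5, 12²≡28, 13²≡24, 14²≡22 (mod 29).
So the quadratic residues mod 29 are {1, 4, 5, 6, 7, 9, 13, 16, 20, 22, 23, 24, 25, 28}.

1 4 5 6 7 9 13 16 20 22 23 24 25 28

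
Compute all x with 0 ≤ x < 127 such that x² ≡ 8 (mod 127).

Since 127 ≡ 3 (mod 4), a square root of 8 is 8^((127+1)/4) = 8^32 mod 127.
Repeated squaring: 8^2≡64, 8^4≡32, 8^8≡8, 8^16≡64, 8^32≡32 (mod 127).
8^32 = 8^(32) ≡ 32 (mod 127).
Check: 32² = 1024 ≡ 8 (mod 127). The two roots are 32 and 95.

32, 95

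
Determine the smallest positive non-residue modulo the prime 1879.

(2/1879) = +1, so 2 is a residue.
(3/1879) = −1, so 3 is the smallest positive non-residue mod 1879.

3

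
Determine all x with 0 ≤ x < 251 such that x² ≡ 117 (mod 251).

86, 165

Since 251 ≡ 3 (mod 4), a square root of 117 is 117^((251+1)/4) = 117^63 mod 251.
Repeated squaring: 117^2≡135, 117^4≡153, 117^8≡66, 117^16≡89, 117^32≡140 (mod 251).
117^63 = 117^(32+16+8+4+2+1) ≡ 86 (mod 251).
Check: 86² = 7396 ≡ 117 (mod 251). The two roots are 86 and 165.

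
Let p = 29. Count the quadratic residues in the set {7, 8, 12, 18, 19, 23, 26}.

2

(7/29) = +1 → QR.
(8/29) = -1 → non-residue.
(12/29) = -1 → non-residue.
(18/29) = -1 → non-residue.
(19/29) = -1 → non-residue.
(23/29) = +1 → QR.
(26/29) = -1 → non-residue.
Total quadratic residues among the 7: 2.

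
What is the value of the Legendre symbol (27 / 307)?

-1

Euler's criterion: (27/307) ≡ 27^153 (mod 307).
27^2 ≡ 115 (mod 307)
27^4 ≡ 24 (mod 307)
27^8 ≡ 269 (mod 307)
27^16 ≡ 216 (mod 307)
27^32 ≡ 299 (mod 307)
27^64 ≡ 64 (mod 307)
27^128 ≡ 105 (mod 307)
27^153 = 27^(128+16+8+1) ≡ 306 (mod 307).
Result is 306 ≡ −1, so (27/307) = −1.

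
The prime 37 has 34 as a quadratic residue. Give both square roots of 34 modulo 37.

16, 21

37 ≡ 1 (mod 4), so we find a root by search.
Trying successive values, 16² = 256 ≡ 34 (mod 37). The other root is 37 − 16 = 21.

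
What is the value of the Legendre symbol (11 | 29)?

Reciprocity: 11 ≡ 3 and 29 ≡ 1 (mod 4), so (11/29) = +(29/11).
Reduce top mod 11: now compute (7/11).
Reciprocity: 7 ≡ 3 and 11 ≡ 3 (mod 4), so (7/11) = −(11/7).
Reduce top mod 7: now compute (4/7).
Pull out 2^2: since 7 ≡ 7 (mod 8), (2/7) = +1, so (2/7)^2 = +1.
Reached (1/7) = 1. Collecting the sign flips along the way, the symbol is -1.

-1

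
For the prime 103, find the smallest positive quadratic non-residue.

(2/103) = +1, so 2 is a residue.
(3/103) = −1, so 3 is the smallest positive non-residue mod 103.

3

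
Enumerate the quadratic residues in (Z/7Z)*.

1,2,4

Square k = 1,…,3 (k and 7−k give the same square):
1²=1, 2²=4, 3²≡2 (mod 7).
So the quadratic residues mod 7 are {1, 2, 4}.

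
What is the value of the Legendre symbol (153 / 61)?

First reduce: 153 ≡ 31 (mod 61).
Reciprocity: 31 ≡ 3 and 61 ≡ 1 (mod 4), so (31/61) = +(61/31).
Reduce top mod 31: now compute (30/31).
Pull out 2: since 31 ≡ 7 (mod 8), (2/31) = +1.
Reciprocity: 15 ≡ 3 and 31 ≡ 3 (mod 4), so (15/31) = −(31/15).
Reduce top mod 15: now compute (1/15).
Reached (1/15) = 1. Collecting the sign flips along the way, the symbol is -1.

-1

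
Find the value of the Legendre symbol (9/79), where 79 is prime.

1

Reciprocity: 9 ≡ 1 and 79 ≡ 3 (mod 4), so (9/79) = +(79/9).
Reduce top mod 9: now compute (7/9).
Reciprocity: 7 ≡ 3 and 9 ≡ 1 (mod 4), so (7/9) = +(9/7).
Reduce top mod 7: now compute (2/7).
Pull out 2: since 7 ≡ 7 (mod 8), (2/7) = +1.
Reached (1/7) = 1. Collecting the sign flips along the way, the symbol is +1.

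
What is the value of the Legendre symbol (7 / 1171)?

Euler's criterion: (7/1171) ≡ 7^585 (mod 1171).
7^2 ≡ 49 (mod 1171)
7^4 ≡ 59 (mod 1171)
7^8 ≡ 1139 (mod 1171)
7^16 ≡ 1024 (mod 1171)
7^32 ≡ 531 (mod 1171)
7^64 ≡ 921 (mod 1171)
7^128 ≡ 437 (mod 1171)
7^256 ≡ 96 (mod 1171)
7^512 ≡ 1019 (mod 1171)
7^585 = 7^(512+64+8+1) ≡ 1170 (mod 1171).
Result is 1170 ≡ −1, so (7/1171) = −1.

-1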